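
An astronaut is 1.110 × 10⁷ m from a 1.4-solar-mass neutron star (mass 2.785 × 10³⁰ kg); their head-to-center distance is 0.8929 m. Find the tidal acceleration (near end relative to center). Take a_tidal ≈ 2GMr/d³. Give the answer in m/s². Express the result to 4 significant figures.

Since r ≪ d, expand the inverse-square field across one radius to get the leading 2GMr/d³ term.
Δa = 2GMr/d³
   = 2 × (6.674 × 10⁻¹¹) × (2.785 × 10³⁰) × (0.8929) / (1.110 × 10⁷)³
   = 2.427 × 10⁻¹ m/s²

2.427 × 10⁻¹ m/s²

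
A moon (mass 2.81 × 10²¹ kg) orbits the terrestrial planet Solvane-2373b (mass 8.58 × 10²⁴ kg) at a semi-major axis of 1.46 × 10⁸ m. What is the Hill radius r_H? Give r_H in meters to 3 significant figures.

r_H ≈ a (m/3M)^(1/3)
    = (1.46 × 10⁸) × (2.81 × 10²¹ / (3 × 8.58 × 10²⁴))^(1/3)
    = 6.98 × 10⁶ m

6.98 × 10⁶ m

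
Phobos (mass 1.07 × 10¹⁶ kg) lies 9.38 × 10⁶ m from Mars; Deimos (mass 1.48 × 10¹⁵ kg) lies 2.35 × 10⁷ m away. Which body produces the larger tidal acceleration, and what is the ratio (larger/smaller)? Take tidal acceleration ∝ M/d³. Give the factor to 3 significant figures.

The tide-raising term goes as M/d³ (the gradient of a 1/d² field).
Phobos: (1.07 × 10¹⁶) / (9.38 × 10⁶)³ = 1.297 × 10⁻⁵
Deimos: (1.48 × 10¹⁵) / (2.35 × 10⁷)³ = 1.140 × 10⁻⁷
Ratio (larger/smaller) = 114

Phobos, by a factor of ≈ 114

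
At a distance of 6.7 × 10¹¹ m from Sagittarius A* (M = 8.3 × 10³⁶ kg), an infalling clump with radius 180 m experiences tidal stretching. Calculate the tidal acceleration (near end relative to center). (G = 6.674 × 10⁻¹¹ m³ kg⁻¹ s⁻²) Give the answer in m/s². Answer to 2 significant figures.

6.6 × 10⁻⁷ m/s²

a_tidal = 2GMr/d³
        = 2 × (6.674 × 10⁻¹¹) × (8.3 × 10³⁶) × (180) / (6.7 × 10¹¹)³
        = 6.6 × 10⁻⁷ m/s²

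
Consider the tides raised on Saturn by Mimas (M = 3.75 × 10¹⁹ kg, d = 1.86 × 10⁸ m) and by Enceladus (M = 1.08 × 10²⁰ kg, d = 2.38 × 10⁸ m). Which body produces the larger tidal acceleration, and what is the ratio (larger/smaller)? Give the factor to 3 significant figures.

The tide-raising term goes as M/d³ (the gradient of a 1/d² field).
Mimas: (3.75 × 10¹⁹) / (1.86 × 10⁸)³ = 5.828 × 10⁻⁶
Enceladus: (1.08 × 10²⁰) / (2.38 × 10⁸)³ = 8.011 × 10⁻⁶
Ratio (larger/smaller) = 1.37

Enceladus, by a factor of ≈ 1.37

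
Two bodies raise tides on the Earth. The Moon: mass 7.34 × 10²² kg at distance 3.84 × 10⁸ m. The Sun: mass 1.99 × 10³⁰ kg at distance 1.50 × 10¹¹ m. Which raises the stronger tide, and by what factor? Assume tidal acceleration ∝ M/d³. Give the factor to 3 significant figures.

Tidal stretch scales as M/d³; compute that for each body.
The Moon: (7.34 × 10²²) / (3.84 × 10⁸)³ = 1.296 × 10⁻³
The Sun: (1.99 × 10³⁰) / (1.50 × 10¹¹)³ = 5.896 × 10⁻⁴
Ratio (larger/smaller) = 2.20

The Moon, by a factor of ≈ 2.20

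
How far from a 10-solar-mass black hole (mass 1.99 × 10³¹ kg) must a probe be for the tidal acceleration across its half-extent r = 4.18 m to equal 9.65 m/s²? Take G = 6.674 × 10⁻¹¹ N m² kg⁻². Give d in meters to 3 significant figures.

2GMr/d³ = a_tidal  ⇒  d = (2GMr / a_tidal)^(1/3)
d = (2 × 6.674×10⁻¹¹ × (1.99 × 10³¹) × (4.18) / (9.65))^(1/3)
  = 1.05 × 10⁷ m

1.05 × 10⁷ m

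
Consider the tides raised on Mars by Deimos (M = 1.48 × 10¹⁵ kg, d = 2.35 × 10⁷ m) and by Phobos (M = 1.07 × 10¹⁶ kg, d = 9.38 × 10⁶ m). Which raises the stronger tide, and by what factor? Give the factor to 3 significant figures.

Phobos, by a factor of ≈ 114

Compare M/d³ for the two perturbers:
Deimos: (1.48 × 10¹⁵) / (2.35 × 10⁷)³ = 1.140 × 10⁻⁷
Phobos: (1.07 × 10¹⁶) / (9.38 × 10⁶)³ = 1.297 × 10⁻⁵
Ratio (larger/smaller) = 114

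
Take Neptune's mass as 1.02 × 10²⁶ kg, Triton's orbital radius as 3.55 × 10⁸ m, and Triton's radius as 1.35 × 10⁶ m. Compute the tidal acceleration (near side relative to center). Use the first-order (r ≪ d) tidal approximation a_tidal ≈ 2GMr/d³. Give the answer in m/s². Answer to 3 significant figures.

4.11 × 10⁻⁴ m/s²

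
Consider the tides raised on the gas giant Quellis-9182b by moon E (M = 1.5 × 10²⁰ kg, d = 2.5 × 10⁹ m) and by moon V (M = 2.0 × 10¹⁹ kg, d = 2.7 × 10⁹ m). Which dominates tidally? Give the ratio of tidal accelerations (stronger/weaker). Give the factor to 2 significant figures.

Compare M/d³ for the two perturbers:
Moon E: (1.5 × 10²⁰) / (2.5 × 10⁹)³ = 9.600 × 10⁻⁹
Moon V: (2.0 × 10¹⁹) / (2.7 × 10⁹)³ = 1.016 × 10⁻⁹
Ratio (larger/smaller) = 9.4

Moon E, by a factor of ≈ 9.4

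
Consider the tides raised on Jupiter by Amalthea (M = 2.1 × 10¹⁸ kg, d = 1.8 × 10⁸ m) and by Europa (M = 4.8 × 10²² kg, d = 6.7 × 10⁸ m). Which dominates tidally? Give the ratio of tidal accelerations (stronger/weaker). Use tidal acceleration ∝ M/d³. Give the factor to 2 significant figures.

Europa, by a factor of ≈ 440

Tidal acceleration ∝ M/d³, so compare M/d³ for each.
Amalthea: (2.1 × 10¹⁸) / (1.8 × 10⁸)³ = 3.601 × 10⁻⁷
Europa: (4.8 × 10²²) / (6.7 × 10⁸)³ = 1.596 × 10⁻⁴
Ratio (larger/smaller) = 440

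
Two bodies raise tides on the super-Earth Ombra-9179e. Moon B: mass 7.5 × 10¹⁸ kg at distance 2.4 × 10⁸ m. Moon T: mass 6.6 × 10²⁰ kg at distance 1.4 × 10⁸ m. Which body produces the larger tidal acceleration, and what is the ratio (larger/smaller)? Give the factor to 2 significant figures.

Moon T, by a factor of ≈ 440

Compare M/d³ for the two perturbers:
Moon B: (7.5 × 10¹⁸) / (2.4 × 10⁸)³ = 5.425 × 10⁻⁷
Moon T: (6.6 × 10²⁰) / (1.4 × 10⁸)³ = 2.405 × 10⁻⁴
Ratio (larger/smaller) = 440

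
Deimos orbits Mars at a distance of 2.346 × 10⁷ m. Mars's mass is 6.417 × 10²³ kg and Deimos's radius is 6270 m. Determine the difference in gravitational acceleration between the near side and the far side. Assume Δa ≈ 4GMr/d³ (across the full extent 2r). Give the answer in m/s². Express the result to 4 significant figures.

8.319 × 10⁻⁵ m/s²

Δg = 4GMr/d³
   = 4 × (6.674 × 10⁻¹¹) × (6.417 × 10²³) × (6270) / (2.346 × 10⁷)³
   = 8.319 × 10⁻⁵ m/s²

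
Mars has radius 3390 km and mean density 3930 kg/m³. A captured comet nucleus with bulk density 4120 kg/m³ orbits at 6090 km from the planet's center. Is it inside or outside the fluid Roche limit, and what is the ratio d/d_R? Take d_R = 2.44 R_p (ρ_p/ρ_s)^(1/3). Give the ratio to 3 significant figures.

d_R = 2.44 × (3390 km) × (3930/4120)^(1/3) = 8142 km
d/d_R = (6090) / (8142) = 0.748
Since d/d_R < 1, the body is inside the Roche limit.

inside; d/d_R ≈ 0.748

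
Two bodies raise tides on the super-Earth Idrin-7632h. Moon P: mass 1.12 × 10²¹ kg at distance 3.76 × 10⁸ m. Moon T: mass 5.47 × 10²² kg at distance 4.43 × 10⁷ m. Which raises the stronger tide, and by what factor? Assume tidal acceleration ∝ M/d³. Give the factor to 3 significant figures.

Tidal acceleration ∝ M/d³, so compare M/d³ for each.
Moon P: (1.12 × 10²¹) / (3.76 × 10⁸)³ = 2.107 × 10⁻⁵
Moon T: (5.47 × 10²²) / (4.43 × 10⁷)³ = 6.292 × 10⁻¹
Ratio (larger/smaller) = 29900

Moon T, by a factor of ≈ 29900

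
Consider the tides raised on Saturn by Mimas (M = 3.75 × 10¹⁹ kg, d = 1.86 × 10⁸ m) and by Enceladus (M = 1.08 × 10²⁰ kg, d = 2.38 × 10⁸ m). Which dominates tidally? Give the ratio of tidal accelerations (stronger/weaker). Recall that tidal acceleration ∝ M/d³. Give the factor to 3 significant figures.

The tide-raising term goes as M/d³ (the gradient of a 1/d² field).
Mimas: (3.75 × 10¹⁹) / (1.86 × 10⁸)³ = 5.828 × 10⁻⁶
Enceladus: (1.08 × 10²⁰) / (2.38 × 10⁸)³ = 8.011 × 10⁻⁶
Ratio (larger/smaller) = 1.37

Enceladus, by a factor of ≈ 1.37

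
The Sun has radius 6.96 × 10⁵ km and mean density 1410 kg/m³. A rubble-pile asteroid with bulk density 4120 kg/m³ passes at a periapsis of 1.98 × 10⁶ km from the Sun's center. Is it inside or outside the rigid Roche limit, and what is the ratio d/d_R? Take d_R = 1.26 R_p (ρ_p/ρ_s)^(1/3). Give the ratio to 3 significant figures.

outside; d/d_R ≈ 3.23

d_R = 1.26 × (6.96 × 10⁵ km) × (1410/4120)^(1/3) = 6.134 × 10⁵ km
d/d_R = (1.98 × 10⁶) / (6.134 × 10⁵) = 3.23
Since d/d_R > 1, the body is outside the Roche limit.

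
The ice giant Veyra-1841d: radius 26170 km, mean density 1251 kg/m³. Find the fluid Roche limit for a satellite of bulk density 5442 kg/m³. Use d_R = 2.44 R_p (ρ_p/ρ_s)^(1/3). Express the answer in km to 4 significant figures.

d_R = 2.44 × 26170 km × (1251/5442)^(1/3)
    = 39120 km

39120 km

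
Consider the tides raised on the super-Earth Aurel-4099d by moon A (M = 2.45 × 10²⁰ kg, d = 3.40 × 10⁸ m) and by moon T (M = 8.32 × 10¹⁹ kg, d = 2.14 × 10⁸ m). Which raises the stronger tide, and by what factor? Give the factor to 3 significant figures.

Tidal stretch scales as M/d³; compute that for each body.
Moon A: (2.45 × 10²⁰) / (3.40 × 10⁸)³ = 6.233 × 10⁻⁶
Moon T: (8.32 × 10¹⁹) / (2.14 × 10⁸)³ = 8.489 × 10⁻⁶
Ratio (larger/smaller) = 1.36

Moon T, by a factor of ≈ 1.36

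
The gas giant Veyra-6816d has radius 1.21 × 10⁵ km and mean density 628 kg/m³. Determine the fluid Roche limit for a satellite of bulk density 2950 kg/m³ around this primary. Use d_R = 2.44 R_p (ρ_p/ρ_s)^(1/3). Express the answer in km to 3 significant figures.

1.76 × 10⁵ km

d_R = 2.44 × 1.21 × 10⁵ km × (628/2950)^(1/3)
    = 1.76 × 10⁵ km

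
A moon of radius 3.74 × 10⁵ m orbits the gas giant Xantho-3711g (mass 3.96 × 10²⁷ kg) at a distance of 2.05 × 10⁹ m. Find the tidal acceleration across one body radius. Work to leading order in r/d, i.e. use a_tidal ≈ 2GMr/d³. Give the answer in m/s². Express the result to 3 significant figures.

a_tidal = 2GMr/d³
        = 2 × (6.674 × 10⁻¹¹) × (3.96 × 10²⁷) × (3.74 × 10⁵) / (2.05 × 10⁹)³
        = 2.29 × 10⁻⁵ m/s²

2.29 × 10⁻⁵ m/s²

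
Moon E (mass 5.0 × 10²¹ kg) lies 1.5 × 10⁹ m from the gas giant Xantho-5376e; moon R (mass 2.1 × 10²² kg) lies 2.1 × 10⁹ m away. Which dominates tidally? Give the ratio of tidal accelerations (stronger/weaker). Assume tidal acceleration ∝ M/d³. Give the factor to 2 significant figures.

Tidal stretch scales as M/d³; compute that for each body.
Moon E: (5.0 × 10²¹) / (1.5 × 10⁹)³ = 1.481 × 10⁻⁶
Moon R: (2.1 × 10²²) / (2.1 × 10⁹)³ = 2.268 × 10⁻⁶
Ratio (larger/smaller) = 1.5

Moon R, by a factor of ≈ 1.5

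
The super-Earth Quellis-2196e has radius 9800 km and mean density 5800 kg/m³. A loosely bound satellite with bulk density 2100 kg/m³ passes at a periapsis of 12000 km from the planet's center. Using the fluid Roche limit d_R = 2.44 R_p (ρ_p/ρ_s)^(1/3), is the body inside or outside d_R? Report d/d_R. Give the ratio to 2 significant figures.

inside; d/d_R ≈ 0.36

d_R = 2.44 × (9800 km) × (5800/2100)^(1/3) = 33550 km
d/d_R = (12000) / (33550) = 0.36
Since d/d_R < 1, the body is inside the Roche limit.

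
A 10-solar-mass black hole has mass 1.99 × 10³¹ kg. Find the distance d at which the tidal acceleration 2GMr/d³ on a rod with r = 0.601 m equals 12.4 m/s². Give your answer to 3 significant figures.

5.05 × 10⁶ m

2GMr/d³ = a_tidal  ⇒  d = (2GMr / a_tidal)^(1/3)
d = (2 × 6.674×10⁻¹¹ × (1.99 × 10³¹) × (0.601) / (12.4))^(1/3)
  = 5.05 × 10⁶ m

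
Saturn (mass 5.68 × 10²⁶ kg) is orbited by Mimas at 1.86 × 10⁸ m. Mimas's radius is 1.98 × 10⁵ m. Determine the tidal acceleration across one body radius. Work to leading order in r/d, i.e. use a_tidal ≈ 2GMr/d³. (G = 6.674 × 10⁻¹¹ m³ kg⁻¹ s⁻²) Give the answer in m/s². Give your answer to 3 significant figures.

The tidal stretch is the gradient of GM/d² times the body's extent r, hence the 1/d³ dependence.
Δg = 2GMr/d³
   = 2 × (6.674 × 10⁻¹¹) × (5.68 × 10²⁶) × (1.98 × 10⁵) / (1.86 × 10⁸)³
   = 2.33 × 10⁻³ m/s²

2.33 × 10⁻³ m/s²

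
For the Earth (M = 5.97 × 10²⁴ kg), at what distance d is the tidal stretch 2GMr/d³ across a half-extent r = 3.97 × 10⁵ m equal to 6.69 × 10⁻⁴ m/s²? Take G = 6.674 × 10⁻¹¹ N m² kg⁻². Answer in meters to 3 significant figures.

2GMr/d³ = a_tidal  ⇒  d = (2GMr / a_tidal)^(1/3)
d = (2 × 6.674×10⁻¹¹ × (5.97 × 10²⁴) × (3.97 × 10⁵) / (6.69 × 10⁻⁴))^(1/3)
  = 7.79 × 10⁷ m

7.79 × 10⁷ m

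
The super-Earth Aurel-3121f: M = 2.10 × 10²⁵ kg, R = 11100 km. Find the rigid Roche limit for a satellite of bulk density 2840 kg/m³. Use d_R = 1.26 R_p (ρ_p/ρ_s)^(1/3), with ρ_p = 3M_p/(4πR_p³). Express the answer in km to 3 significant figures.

ρ_p = 3M_p/(4πR_p³) = 3 × (2.10 × 10²⁵) / (4π × (1.11 × 10⁷ m)³) = 3670 kg/m³
d_R = 1.26 × 11100 km × (3670/2840)^(1/3)
    = 15200 km

15200 km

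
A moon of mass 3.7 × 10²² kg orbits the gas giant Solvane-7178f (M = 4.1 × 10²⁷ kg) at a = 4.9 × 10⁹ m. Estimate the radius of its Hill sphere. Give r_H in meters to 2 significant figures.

7.1 × 10⁷ m

r_H ≈ a (m/3M)^(1/3)
    = (4.9 × 10⁹) × (3.7 × 10²² / (3 × 4.1 × 10²⁷))^(1/3)
    = 7.1 × 10⁷ m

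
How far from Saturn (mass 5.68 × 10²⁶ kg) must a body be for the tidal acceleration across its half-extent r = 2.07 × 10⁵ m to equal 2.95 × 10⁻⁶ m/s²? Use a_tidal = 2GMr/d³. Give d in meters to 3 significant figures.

1.75 × 10⁹ m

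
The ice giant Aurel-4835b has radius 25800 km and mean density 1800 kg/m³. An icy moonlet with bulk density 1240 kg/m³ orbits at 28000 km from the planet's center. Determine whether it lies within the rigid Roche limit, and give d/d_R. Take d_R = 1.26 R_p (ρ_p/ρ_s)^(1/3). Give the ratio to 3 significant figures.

d_R = 1.26 × (25800 km) × (1800/1240)^(1/3) = 36810 km
d/d_R = (28000) / (36810) = 0.761
Since d/d_R < 1, the body is inside the Roche limit.

inside; d/d_R ≈ 0.761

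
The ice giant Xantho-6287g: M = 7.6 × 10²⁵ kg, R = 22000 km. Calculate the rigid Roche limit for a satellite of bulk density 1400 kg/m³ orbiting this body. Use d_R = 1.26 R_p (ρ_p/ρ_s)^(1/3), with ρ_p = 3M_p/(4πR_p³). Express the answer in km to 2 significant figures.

ρ_p = 3M_p/(4πR_p³) = 3 × (7.6 × 10²⁵) / (4π × (2.2 × 10⁷ m)³) = 1700 kg/m³
d_R = 1.26 × 22000 km × (1700/1400)^(1/3)
    = 30000 km

30000 km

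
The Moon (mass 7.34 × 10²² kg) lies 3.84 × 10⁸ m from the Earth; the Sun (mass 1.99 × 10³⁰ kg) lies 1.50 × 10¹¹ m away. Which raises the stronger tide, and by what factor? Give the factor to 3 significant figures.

The Moon, by a factor of ≈ 2.20

Compare M/d³ for the two perturbers:
The Moon: (7.34 × 10²²) / (3.84 × 10⁸)³ = 1.296 × 10⁻³
The Sun: (1.99 × 10³⁰) / (1.50 × 10¹¹)³ = 5.896 × 10⁻⁴
Ratio (larger/smaller) = 2.20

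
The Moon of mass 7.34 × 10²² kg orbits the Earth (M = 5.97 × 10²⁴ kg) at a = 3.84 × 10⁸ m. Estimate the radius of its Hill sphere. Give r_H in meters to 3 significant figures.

6.15 × 10⁷ m

r_H ≈ a (m/3M)^(1/3)
    = (3.84 × 10⁸) × (7.34 × 10²² / (3 × 5.97 × 10²⁴))^(1/3)
    = 6.15 × 10⁷ m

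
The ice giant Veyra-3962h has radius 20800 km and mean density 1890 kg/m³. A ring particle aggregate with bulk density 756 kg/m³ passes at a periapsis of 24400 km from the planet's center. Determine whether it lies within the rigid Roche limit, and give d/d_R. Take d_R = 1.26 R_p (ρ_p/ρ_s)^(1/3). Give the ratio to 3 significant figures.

inside; d/d_R ≈ 0.686

d_R = 1.26 × (20800 km) × (1890/756)^(1/3) = 35570 km
d/d_R = (24400) / (35570) = 0.686
Since d/d_R < 1, the body is inside the Roche limit.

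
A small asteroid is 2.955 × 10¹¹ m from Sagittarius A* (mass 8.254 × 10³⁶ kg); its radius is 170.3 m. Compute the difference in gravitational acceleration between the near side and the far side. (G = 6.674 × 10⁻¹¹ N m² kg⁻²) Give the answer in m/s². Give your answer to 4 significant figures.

1.454 × 10⁻⁵ m/s²

Δa = 4GMr/d³
   = 4 × (6.674 × 10⁻¹¹) × (8.254 × 10³⁶) × (170.3) / (2.955 × 10¹¹)³
   = 1.454 × 10⁻⁵ m/s²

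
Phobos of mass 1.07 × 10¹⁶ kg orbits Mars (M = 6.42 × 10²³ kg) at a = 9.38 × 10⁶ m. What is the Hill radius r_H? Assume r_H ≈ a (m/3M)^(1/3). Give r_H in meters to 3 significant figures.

r_H ≈ a (m/3M)^(1/3)
    = (9.38 × 10⁶) × (1.07 × 10¹⁶ / (3 × 6.42 × 10²³))^(1/3)
    = 1.66 × 10⁴ m

1.66 × 10⁴ m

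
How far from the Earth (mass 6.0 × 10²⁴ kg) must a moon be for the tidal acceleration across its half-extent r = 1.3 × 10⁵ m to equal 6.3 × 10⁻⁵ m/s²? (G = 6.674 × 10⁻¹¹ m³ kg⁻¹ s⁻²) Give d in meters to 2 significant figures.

1.2 × 10⁸ m

2GMr/d³ = a_tidal  ⇒  d = (2GMr / a_tidal)^(1/3)
d = (2 × 6.674×10⁻¹¹ × (6.0 × 10²⁴) × (1.3 × 10⁵) / (6.3 × 10⁻⁵))^(1/3)
  = 1.2 × 10⁸ m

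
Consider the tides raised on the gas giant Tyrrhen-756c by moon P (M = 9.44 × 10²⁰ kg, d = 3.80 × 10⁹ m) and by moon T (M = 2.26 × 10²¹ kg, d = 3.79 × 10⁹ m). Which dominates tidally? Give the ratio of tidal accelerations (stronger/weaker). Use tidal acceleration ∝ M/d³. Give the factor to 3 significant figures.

Moon T, by a factor of ≈ 2.41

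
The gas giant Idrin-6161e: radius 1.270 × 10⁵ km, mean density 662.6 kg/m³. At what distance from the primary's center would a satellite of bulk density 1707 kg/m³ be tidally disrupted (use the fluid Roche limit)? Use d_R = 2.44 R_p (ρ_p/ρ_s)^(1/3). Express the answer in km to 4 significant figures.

d_R = 2.44 × 1.270 × 10⁵ km × (662.6/1707)^(1/3)
    = 2.260 × 10⁵ km

2.260 × 10⁵ km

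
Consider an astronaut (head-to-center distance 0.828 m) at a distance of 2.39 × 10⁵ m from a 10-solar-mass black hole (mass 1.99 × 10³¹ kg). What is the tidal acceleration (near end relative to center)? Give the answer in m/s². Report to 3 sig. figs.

The tidal stretch is the gradient of GM/d² times the body's extent r, hence the 1/d³ dependence.
Δg = 2GMr/d³
   = 2 × (6.674 × 10⁻¹¹) × (1.99 × 10³¹) × (0.828) / (2.39 × 10⁵)³
   = 1.61 × 10⁵ m/s²

1.61 × 10⁵ m/s²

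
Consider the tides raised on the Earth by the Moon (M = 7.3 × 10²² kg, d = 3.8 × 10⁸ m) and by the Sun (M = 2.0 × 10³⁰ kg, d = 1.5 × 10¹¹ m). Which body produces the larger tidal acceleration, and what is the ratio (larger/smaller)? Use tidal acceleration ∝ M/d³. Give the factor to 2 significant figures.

Compare M/d³ for the two perturbers:
The Moon: (7.3 × 10²²) / (3.8 × 10⁸)³ = 1.330 × 10⁻³
The Sun: (2.0 × 10³⁰) / (1.5 × 10¹¹)³ = 5.926 × 10⁻⁴
Ratio (larger/smaller) = 2.2

The Moon, by a factor of ≈ 2.2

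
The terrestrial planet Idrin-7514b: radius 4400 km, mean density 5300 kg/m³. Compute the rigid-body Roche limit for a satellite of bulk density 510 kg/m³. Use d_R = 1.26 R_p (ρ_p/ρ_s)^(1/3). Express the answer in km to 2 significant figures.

d_R = 1.26 × 4400 km × (5300/510)^(1/3)
    = 12000 km

12000 km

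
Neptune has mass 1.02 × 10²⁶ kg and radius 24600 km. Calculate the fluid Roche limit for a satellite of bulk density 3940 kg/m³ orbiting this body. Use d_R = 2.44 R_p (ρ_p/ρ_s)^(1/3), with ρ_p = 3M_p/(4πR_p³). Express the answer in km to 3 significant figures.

44800 km

ρ_p = 3M_p/(4πR_p³) = 3 × (1.02 × 10²⁶) / (4π × (2.46 × 10⁷ m)³) = 1640 kg/m³
d_R = 2.44 × 24600 km × (1640/3940)^(1/3)
    = 44800 km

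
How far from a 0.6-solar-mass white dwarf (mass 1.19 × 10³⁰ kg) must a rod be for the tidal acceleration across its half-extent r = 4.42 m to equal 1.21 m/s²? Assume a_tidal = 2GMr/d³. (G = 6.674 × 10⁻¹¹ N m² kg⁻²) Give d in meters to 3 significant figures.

2GMr/d³ = a_tidal  ⇒  d = (2GMr / a_tidal)^(1/3)
d = (2 × 6.674×10⁻¹¹ × (1.19 × 10³⁰) × (4.42) / (1.21))^(1/3)
  = 8.34 × 10⁶ m

8.34 × 10⁶ m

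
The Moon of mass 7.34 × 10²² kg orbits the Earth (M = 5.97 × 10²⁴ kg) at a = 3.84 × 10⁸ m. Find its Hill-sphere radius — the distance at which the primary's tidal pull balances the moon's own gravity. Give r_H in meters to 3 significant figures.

6.15 × 10⁷ m

r_H ≈ a (m/3M)^(1/3)
    = (3.84 × 10⁸) × (7.34 × 10²² / (3 × 5.97 × 10²⁴))^(1/3)
    = 6.15 × 10⁷ m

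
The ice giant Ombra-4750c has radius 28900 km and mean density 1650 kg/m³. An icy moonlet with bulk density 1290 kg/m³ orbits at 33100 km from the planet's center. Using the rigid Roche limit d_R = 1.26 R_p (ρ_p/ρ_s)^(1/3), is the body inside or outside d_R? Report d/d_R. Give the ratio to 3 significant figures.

inside; d/d_R ≈ 0.837

d_R = 1.26 × (28900 km) × (1650/1290)^(1/3) = 39530 km
d/d_R = (33100) / (39530) = 0.837
Since d/d_R < 1, the body is inside the Roche limit.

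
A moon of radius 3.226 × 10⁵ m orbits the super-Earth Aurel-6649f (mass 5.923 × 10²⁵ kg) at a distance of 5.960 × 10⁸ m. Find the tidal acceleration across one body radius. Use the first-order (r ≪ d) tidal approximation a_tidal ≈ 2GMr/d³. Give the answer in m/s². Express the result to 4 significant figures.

Since r ≪ d, expand the inverse-square field across one radius to get the leading 2GMr/d³ term.
Δa = 2GMr/d³
   = 2 × (6.674 × 10⁻¹¹) × (5.923 × 10²⁵) × (3.226 × 10⁵) / (5.960 × 10⁸)³
   = 1.205 × 10⁻⁵ m/s²

1.205 × 10⁻⁵ m/s²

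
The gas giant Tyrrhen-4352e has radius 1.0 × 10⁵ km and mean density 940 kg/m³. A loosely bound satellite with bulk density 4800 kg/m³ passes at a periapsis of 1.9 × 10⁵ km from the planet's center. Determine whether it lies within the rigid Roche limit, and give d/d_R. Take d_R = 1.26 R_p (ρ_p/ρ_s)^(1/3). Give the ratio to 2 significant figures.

outside; d/d_R ≈ 2.6

d_R = 1.26 × (1.0 × 10⁵ km) × (940/4800)^(1/3) = 73170 km
d/d_R = (1.9 × 10⁵) / (73170) = 2.6
Since d/d_R > 1, the body is outside the Roche limit.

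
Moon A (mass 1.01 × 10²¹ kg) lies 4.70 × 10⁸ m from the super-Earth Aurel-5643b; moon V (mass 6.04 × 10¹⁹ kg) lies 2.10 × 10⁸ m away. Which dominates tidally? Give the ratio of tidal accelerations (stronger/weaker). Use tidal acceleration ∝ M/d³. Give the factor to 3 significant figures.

Moon A, by a factor of ≈ 1.49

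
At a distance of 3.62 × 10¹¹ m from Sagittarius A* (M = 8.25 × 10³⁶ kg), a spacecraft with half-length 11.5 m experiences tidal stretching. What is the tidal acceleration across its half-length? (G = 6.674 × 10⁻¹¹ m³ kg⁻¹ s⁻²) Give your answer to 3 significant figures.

The tidal stretch is the gradient of GM/d² times the body's extent r, hence the 1/d³ dependence.
Δa = 2GMr/d³
   = 2 × (6.674 × 10⁻¹¹) × (8.25 × 10³⁶) × (11.5) / (3.62 × 10¹¹)³
   = 2.67 × 10⁻⁷ m/s²

2.67 × 10⁻⁷ m/s²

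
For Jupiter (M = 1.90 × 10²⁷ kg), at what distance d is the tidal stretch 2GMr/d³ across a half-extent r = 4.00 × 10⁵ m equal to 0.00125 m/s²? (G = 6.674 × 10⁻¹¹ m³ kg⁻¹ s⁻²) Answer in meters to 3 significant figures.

4.33 × 10⁸ m

2GMr/d³ = a_tidal  ⇒  d = (2GMr / a_tidal)^(1/3)
d = (2 × 6.674×10⁻¹¹ × (1.90 × 10²⁷) × (4.00 × 10⁵) / (0.00125))^(1/3)
  = 4.33 × 10⁸ m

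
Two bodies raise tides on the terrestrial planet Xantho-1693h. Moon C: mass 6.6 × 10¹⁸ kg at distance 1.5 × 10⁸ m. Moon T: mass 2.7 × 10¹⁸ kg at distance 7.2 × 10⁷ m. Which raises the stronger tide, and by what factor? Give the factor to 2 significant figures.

Moon T, by a factor of ≈ 3.7

Tidal stretch scales as M/d³; compute that for each body.
Moon C: (6.6 × 10¹⁸) / (1.5 × 10⁸)³ = 1.956 × 10⁻⁶
Moon T: (2.7 × 10¹⁸) / (7.2 × 10⁷)³ = 7.234 × 10⁻⁶
Ratio (larger/smaller) = 3.7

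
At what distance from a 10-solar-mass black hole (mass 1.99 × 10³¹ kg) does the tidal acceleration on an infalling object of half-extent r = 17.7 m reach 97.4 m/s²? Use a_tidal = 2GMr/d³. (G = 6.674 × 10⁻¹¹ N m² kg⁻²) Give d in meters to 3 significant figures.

2GMr/d³ = a_tidal  ⇒  d = (2GMr / a_tidal)^(1/3)
d = (2 × 6.674×10⁻¹¹ × (1.99 × 10³¹) × (17.7) / (97.4))^(1/3)
  = 7.84 × 10⁶ m

7.84 × 10⁶ m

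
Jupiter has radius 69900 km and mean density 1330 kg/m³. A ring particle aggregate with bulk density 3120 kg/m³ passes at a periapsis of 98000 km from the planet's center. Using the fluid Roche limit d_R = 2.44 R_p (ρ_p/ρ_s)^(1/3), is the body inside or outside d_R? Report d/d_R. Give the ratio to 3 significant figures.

d_R = 2.44 × (69900 km) × (1330/3120)^(1/3) = 1.284 × 10⁵ km
d/d_R = (98000) / (1.284 × 10⁵) = 0.763
Since d/d_R < 1, the body is inside the Roche limit.

inside; d/d_R ≈ 0.763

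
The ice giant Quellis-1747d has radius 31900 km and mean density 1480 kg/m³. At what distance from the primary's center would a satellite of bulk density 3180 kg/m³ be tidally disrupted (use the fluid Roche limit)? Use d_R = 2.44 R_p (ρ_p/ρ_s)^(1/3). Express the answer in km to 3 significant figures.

d_R = 2.44 × 31900 km × (1480/3180)^(1/3)
    = 60300 km

60300 km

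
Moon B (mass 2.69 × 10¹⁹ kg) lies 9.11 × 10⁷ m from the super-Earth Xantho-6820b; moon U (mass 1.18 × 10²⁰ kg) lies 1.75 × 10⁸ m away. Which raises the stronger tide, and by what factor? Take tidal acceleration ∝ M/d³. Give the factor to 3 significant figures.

Tidal acceleration ∝ M/d³, so compare M/d³ for each.
Moon B: (2.69 × 10¹⁹) / (9.11 × 10⁷)³ = 3.558 × 10⁻⁵
Moon U: (1.18 × 10²⁰) / (1.75 × 10⁸)³ = 2.202 × 10⁻⁵
Ratio (larger/smaller) = 1.62

Moon B, by a factor of ≈ 1.62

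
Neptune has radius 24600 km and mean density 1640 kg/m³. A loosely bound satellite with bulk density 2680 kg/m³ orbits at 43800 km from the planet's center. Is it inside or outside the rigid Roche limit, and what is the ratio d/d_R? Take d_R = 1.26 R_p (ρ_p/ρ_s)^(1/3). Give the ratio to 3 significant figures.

d_R = 1.26 × (24600 km) × (1640/2680)^(1/3) = 26320 km
d/d_R = (43800) / (26320) = 1.66
Since d/d_R > 1, the body is outside the Roche limit.

outside; d/d_R ≈ 1.66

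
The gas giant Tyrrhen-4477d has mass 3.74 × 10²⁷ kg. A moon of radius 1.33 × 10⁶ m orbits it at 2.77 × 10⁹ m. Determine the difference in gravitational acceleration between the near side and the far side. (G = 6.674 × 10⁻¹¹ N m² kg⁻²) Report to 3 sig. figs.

6.25 × 10⁻⁵ m/s²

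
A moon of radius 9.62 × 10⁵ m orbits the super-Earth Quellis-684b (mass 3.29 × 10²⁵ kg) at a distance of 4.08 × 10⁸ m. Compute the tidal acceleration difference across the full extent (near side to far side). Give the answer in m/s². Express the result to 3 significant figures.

1.24 × 10⁻⁴ m/s²

The field gradient is 2GM/d³; across the full diameter 2r the difference is 4GMr/d³.
Δa = 4GMr/d³
   = 4 × (6.674 × 10⁻¹¹) × (3.29 × 10²⁵) × (9.62 × 10⁵) / (4.08 × 10⁸)³
   = 1.24 × 10⁻⁴ m/s²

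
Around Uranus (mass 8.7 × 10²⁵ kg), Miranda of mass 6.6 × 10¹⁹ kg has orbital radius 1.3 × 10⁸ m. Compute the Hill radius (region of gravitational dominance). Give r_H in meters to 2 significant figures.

8.2 × 10⁵ m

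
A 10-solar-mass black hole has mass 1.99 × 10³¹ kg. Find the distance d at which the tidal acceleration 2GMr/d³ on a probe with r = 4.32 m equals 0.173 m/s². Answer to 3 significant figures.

2GMr/d³ = a_tidal  ⇒  d = (2GMr / a_tidal)^(1/3)
d = (2 × 6.674×10⁻¹¹ × (1.99 × 10³¹) × (4.32) / (0.173))^(1/3)
  = 4.05 × 10⁷ m

4.05 × 10⁷ m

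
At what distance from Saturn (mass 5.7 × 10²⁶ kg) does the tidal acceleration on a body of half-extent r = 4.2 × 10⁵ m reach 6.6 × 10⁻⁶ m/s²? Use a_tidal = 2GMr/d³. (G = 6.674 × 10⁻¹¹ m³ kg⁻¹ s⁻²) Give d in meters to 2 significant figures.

1.7 × 10⁹ m

2GMr/d³ = a_tidal  ⇒  d = (2GMr / a_tidal)^(1/3)
d = (2 × 6.674×10⁻¹¹ × (5.7 × 10²⁶) × (4.2 × 10⁵) / (6.6 × 10⁻⁶))^(1/3)
  = 1.7 × 10⁹ m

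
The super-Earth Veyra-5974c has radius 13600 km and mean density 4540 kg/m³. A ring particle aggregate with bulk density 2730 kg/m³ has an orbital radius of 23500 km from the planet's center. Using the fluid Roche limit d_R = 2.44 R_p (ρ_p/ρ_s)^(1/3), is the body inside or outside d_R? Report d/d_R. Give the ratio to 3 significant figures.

d_R = 2.44 × (13600 km) × (4540/2730)^(1/3) = 39320 km
d/d_R = (23500) / (39320) = 0.598
Since d/d_R < 1, the body is inside the Roche limit.

inside; d/d_R ≈ 0.598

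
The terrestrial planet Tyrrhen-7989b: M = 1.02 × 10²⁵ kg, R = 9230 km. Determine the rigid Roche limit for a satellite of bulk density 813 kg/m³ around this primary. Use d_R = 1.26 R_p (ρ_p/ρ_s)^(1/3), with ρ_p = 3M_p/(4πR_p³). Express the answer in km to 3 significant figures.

ρ_p = 3M_p/(4πR_p³) = 3 × (1.02 × 10²⁵) / (4π × (9.23 × 10⁶ m)³) = 3100 kg/m³
d_R = 1.26 × 9230 km × (3100/813)^(1/3)
    = 18200 km

18200 km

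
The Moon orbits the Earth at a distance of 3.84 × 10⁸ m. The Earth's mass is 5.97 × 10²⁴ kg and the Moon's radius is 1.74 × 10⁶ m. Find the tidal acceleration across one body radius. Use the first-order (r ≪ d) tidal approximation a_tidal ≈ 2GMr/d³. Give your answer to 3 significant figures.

2.45 × 10⁻⁵ m/s²

Since r ≪ d, expand the inverse-square field across one radius to get the leading 2GMr/d³ term.
a_tidal = 2GMr/d³
        = 2 × (6.674 × 10⁻¹¹) × (5.97 × 10²⁴) × (1.74 × 10⁶) / (3.84 × 10⁸)³
        = 2.45 × 10⁻⁵ m/s²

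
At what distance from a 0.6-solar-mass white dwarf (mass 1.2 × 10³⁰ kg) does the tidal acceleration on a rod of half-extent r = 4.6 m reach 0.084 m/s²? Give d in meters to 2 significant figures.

2.1 × 10⁷ m

2GMr/d³ = a_tidal  ⇒  d = (2GMr / a_tidal)^(1/3)
d = (2 × 6.674×10⁻¹¹ × (1.2 × 10³⁰) × (4.6) / (0.084))^(1/3)
  = 2.1 × 10⁷ m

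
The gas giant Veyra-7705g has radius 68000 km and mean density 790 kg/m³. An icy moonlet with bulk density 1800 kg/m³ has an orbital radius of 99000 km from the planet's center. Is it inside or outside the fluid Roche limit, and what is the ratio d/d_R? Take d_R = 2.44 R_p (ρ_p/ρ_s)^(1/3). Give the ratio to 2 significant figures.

inside; d/d_R ≈ 0.79

d_R = 2.44 × (68000 km) × (790/1800)^(1/3) = 1.261 × 10⁵ km
d/d_R = (99000) / (1.261 × 10⁵) = 0.79
Since d/d_R < 1, the body is inside the Roche limit.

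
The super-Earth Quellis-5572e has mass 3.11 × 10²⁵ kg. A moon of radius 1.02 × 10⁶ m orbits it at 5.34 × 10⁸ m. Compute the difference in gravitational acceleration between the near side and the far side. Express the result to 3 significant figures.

5.56 × 10⁻⁵ m/s²

Near-to-far spans 2r, so the tidal difference is twice the near-to-center value: 4GMr/d³.
Δa = 4GMr/d³
   = 4 × (6.674 × 10⁻¹¹) × (3.11 × 10²⁵) × (1.02 × 10⁶) / (5.34 × 10⁸)³
   = 5.56 × 10⁻⁵ m/s²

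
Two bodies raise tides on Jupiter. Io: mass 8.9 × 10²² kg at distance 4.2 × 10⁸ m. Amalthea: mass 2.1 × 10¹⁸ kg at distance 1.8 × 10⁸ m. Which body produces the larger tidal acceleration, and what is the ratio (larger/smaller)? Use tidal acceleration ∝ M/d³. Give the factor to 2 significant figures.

Io, by a factor of ≈ 3300

Tidal stretch scales as M/d³; compute that for each body.
Io: (8.9 × 10²²) / (4.2 × 10⁸)³ = 1.201 × 10⁻³
Amalthea: (2.1 × 10¹⁸) / (1.8 × 10⁸)³ = 3.601 × 10⁻⁷
Ratio (larger/smaller) = 3300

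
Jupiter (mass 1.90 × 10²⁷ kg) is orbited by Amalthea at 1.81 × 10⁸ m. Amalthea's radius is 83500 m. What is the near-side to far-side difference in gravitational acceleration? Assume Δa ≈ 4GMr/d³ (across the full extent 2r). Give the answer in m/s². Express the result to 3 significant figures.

Near-to-far spans 2r, so the tidal difference is twice the near-to-center value: 4GMr/d³.
Δg = 4GMr/d³
   = 4 × (6.674 × 10⁻¹¹) × (1.90 × 10²⁷) × (83500) / (1.81 × 10⁸)³
   = 7.14 × 10⁻³ m/s²

7.14 × 10⁻³ m/s²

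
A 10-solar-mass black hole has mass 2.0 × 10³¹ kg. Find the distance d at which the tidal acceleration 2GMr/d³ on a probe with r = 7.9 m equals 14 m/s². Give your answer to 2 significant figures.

2GMr/d³ = a_tidal  ⇒  d = (2GMr / a_tidal)^(1/3)
d = (2 × 6.674×10⁻¹¹ × (2.0 × 10³¹) × (7.9) / (14))^(1/3)
  = 1.1 × 10⁷ m

1.1 × 10⁷ m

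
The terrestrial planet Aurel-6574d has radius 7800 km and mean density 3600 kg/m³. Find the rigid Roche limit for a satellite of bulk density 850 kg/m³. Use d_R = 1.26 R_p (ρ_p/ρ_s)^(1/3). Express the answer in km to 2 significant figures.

16000 km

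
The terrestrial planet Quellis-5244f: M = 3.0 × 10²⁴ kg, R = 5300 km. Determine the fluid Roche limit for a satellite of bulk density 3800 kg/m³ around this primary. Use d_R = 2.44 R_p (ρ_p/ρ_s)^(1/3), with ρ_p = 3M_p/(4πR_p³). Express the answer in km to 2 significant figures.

14000 km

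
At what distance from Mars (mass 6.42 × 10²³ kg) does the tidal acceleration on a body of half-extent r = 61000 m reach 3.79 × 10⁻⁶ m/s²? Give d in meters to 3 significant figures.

1.11 × 10⁸ m

2GMr/d³ = a_tidal  ⇒  d = (2GMr / a_tidal)^(1/3)
d = (2 × 6.674×10⁻¹¹ × (6.42 × 10²³) × (61000) / (3.79 × 10⁻⁶))^(1/3)
  = 1.11 × 10⁸ m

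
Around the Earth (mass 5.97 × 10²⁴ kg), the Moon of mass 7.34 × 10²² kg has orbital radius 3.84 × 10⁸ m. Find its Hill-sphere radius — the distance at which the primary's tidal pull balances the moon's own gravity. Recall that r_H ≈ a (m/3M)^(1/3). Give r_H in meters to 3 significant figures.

6.15 × 10⁷ m

r_H ≈ a (m/3M)^(1/3)
    = (3.84 × 10⁸) × (7.34 × 10²² / (3 × 5.97 × 10²⁴))^(1/3)
    = 6.15 × 10⁷ m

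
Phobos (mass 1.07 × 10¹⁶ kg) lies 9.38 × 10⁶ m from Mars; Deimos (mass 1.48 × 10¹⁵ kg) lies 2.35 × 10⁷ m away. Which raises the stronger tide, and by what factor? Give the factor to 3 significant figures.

Phobos, by a factor of ≈ 114

Tidal stretch scales as M/d³; compute that for each body.
Phobos: (1.07 × 10¹⁶) / (9.38 × 10⁶)³ = 1.297 × 10⁻⁵
Deimos: (1.48 × 10¹⁵) / (2.35 × 10⁷)³ = 1.140 × 10⁻⁷
Ratio (larger/smaller) = 114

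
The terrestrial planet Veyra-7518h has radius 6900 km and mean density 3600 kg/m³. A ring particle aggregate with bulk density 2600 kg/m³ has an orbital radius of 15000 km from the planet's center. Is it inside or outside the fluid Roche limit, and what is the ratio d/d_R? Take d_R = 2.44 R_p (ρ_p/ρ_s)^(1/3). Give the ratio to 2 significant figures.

inside; d/d_R ≈ 0.80

d_R = 2.44 × (6900 km) × (3600/2600)^(1/3) = 18770 km
d/d_R = (15000) / (18770) = 0.80
Since d/d_R < 1, the body is inside the Roche limit.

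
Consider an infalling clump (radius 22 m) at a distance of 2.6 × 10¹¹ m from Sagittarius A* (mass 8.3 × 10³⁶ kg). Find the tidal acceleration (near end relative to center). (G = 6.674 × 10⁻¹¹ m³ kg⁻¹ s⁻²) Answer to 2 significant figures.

1.4 × 10⁻⁶ m/s²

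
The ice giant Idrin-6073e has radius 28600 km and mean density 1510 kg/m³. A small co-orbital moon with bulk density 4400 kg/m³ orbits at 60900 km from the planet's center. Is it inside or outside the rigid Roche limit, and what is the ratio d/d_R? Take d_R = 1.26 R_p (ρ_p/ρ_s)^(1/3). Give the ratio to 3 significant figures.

d_R = 1.26 × (28600 km) × (1510/4400)^(1/3) = 25230 km
d/d_R = (60900) / (25230) = 2.41
Since d/d_R > 1, the body is outside the Roche limit.

outside; d/d_R ≈ 2.41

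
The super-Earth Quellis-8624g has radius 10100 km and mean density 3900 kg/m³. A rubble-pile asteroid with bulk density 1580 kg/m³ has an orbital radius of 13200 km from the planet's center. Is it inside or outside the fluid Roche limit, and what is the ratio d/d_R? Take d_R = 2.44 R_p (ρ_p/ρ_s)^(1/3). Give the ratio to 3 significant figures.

inside; d/d_R ≈ 0.396

d_R = 2.44 × (10100 km) × (3900/1580)^(1/3) = 33310 km
d/d_R = (13200) / (33310) = 0.396
Since d/d_R < 1, the body is inside the Roche limit.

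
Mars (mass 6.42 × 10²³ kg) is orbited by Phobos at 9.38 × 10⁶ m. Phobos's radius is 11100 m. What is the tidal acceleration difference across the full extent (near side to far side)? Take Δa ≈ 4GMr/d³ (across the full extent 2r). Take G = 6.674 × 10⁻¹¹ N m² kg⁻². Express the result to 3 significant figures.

Differencing GM/(d−r)² and GM/(d+r)² to first order in r/d gives 4GMr/d³.
Δa = 4GMr/d³
   = 4 × (6.674 × 10⁻¹¹) × (6.42 × 10²³) × (11100) / (9.38 × 10⁶)³
   = 2.31 × 10⁻³ m/s²

2.31 × 10⁻³ m/s²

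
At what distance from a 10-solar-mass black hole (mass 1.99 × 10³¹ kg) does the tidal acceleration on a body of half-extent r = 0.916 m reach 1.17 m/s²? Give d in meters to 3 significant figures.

1.28 × 10⁷ m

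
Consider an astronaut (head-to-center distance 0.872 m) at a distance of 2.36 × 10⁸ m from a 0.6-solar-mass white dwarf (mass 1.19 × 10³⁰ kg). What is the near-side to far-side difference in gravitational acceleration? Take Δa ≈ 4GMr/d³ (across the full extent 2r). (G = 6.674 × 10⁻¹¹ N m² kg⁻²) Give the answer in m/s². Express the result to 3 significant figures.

2.11 × 10⁻⁵ m/s²

Differencing GM/(d−r)² and GM/(d+r)² to first order in r/d gives 4GMr/d³.
a_tidal = 4GMr/d³
        = 4 × (6.674 × 10⁻¹¹) × (1.19 × 10³⁰) × (0.872) / (2.36 × 10⁸)³
        = 2.11 × 10⁻⁵ m/s²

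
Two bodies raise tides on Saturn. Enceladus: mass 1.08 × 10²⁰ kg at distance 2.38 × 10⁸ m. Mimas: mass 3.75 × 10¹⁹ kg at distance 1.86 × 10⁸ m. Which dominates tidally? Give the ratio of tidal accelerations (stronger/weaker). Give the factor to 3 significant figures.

Tidal stretch scales as M/d³; compute that for each body.
Enceladus: (1.08 × 10²⁰) / (2.38 × 10⁸)³ = 8.011 × 10⁻⁶
Mimas: (3.75 × 10¹⁹) / (1.86 × 10⁸)³ = 5.828 × 10⁻⁶
Ratio (larger/smaller) = 1.37

Enceladus, by a factor of ≈ 1.37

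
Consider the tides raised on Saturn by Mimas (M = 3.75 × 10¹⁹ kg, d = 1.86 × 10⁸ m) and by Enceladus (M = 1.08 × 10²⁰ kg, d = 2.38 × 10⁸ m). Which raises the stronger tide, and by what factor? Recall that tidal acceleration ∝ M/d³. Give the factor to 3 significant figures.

Enceladus, by a factor of ≈ 1.37

The tide-raising term goes as M/d³ (the gradient of a 1/d² field).
Mimas: (3.75 × 10¹⁹) / (1.86 × 10⁸)³ = 5.828 × 10⁻⁶
Enceladus: (1.08 × 10²⁰) / (2.38 × 10⁸)³ = 8.011 × 10⁻⁶
Ratio (larger/smaller) = 1.37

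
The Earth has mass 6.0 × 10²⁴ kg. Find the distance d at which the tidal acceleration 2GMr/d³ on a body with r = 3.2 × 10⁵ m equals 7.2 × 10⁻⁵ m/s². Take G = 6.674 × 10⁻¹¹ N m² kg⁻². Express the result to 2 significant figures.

2GMr/d³ = a_tidal  ⇒  d = (2GMr / a_tidal)^(1/3)
d = (2 × 6.674×10⁻¹¹ × (6.0 × 10²⁴) × (3.2 × 10⁵) / (7.2 × 10⁻⁵))^(1/3)
  = 1.5 × 10⁸ m

1.5 × 10⁸ m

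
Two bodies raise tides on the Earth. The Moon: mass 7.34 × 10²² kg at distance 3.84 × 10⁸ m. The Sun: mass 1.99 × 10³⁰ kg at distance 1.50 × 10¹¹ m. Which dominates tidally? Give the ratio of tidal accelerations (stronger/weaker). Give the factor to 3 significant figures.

Compare M/d³ for the two perturbers:
The Moon: (7.34 × 10²²) / (3.84 × 10⁸)³ = 1.296 × 10⁻³
The Sun: (1.99 × 10³⁰) / (1.50 × 10¹¹)³ = 5.896 × 10⁻⁴
Ratio (larger/smaller) = 2.20

The Moon, by a factor of ≈ 2.20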